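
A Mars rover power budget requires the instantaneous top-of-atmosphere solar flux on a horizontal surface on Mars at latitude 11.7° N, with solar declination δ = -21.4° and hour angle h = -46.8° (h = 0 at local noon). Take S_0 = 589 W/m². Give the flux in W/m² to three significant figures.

324 W/m²

cos θ_z = sin ϕ sin δ + cos ϕ cos δ cos h = -0.073992 + 0.624109 = 0.550117.
Flux = S_0 · cos θ_z = 589 × 0.550117 = 324.0 W/m².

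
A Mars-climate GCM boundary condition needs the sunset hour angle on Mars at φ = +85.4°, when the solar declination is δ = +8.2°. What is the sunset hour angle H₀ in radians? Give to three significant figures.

H₀ = 3.14 rad

Sunrise equation: cos H₀ = −tan φ · tan δ = -1.7910 ≤ −1, so the Sun never sets (polar day) and H₀ = π.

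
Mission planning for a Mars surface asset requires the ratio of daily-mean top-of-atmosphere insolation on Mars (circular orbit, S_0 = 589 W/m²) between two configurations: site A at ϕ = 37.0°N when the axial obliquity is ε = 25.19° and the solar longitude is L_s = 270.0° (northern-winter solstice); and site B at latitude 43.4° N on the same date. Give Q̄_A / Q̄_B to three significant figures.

— Configuration A (ϕ=+37.0°):
Solar declination: sin δ = sin ε · sin L_s = sin 25.19° × sin 270.0° = -0.42562, so δ = -25.190°.
cos h₀ = −tan(+37.0°) tan(-25.190°) = 0.3544, h₀ = 1.2085 rad.
Bracket: h₀ sin ϕ sin δ + cos ϕ cos δ sin h₀ = 1.2085×0.60182×-0.42562 + 0.79864×0.90490×0.93508 = -0.309553 + 0.675772 = 0.366219.
Q̄ = (S_0/π) × [bracket] = (589/π) × 0.366219 = 68.660 W/m².
— Configuration B (ϕ=+43.4°):
cos h₀ = −tan(+43.4°) tan(-25.190°) = 0.4448, h₀ = 1.1099 rad.
Bracket: h₀ sin ϕ sin δ + cos ϕ cos δ sin h₀ = 1.1099×0.68709×-0.42562 + 0.72657×0.90490×0.89564 = -0.324578 + 0.588859 = 0.264281.
Q̄ = (S_0/π) × [bracket] = (589/π) × 0.264281 = 49.549 W/m².
Ratio Q̄_A / Q̄_B = 68.660 / 49.549 = 1.386.

Q̄_A / Q̄_B ≈ 1.39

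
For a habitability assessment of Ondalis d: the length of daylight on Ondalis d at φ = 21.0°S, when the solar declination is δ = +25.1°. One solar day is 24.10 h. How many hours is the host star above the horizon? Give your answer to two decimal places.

cos H₀ = −tan φ · tan δ = −tan(-21.0°) × tan(+25.100°) = 0.1798, so H₀ = 1.3900 rad = 79.64°.
Daylight = 2H₀/(2π) × 24.10 h = (1.3900/π) × 24.10 = 10.66 h.

10.66 h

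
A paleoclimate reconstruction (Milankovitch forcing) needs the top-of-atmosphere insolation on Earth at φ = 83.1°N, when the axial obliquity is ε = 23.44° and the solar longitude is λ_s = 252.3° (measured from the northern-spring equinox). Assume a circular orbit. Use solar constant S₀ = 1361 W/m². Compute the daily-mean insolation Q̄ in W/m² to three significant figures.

Q̄ ≈ 0.00 W/m²

Solar declination: sin δ = sin ε · sin λ_s = sin 23.44° × sin 252.3° = -0.37896, so δ = -22.269°.
cos H₀ = −tan(+83.1°) tan(-22.269°) = 3.3839 ≥ 1 ⇒ polar night, H₀ = 0 and Q̄ = 0.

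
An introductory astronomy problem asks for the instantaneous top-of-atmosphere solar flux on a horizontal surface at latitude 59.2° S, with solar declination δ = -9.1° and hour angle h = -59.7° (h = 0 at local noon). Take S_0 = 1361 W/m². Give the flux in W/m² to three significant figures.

532 W/m²

cos θ_z = sin ϕ sin δ + cos ϕ cos δ cos h = 0.135851 + 0.255088 = 0.390939.
Flux = S_0 · cos θ_z = 1361 × 0.390939 = 532.1 W/m².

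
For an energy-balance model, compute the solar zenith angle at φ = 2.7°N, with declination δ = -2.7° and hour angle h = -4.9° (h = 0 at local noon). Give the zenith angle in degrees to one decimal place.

θ_z = 7.3°

cos θ_z = sin φ sin δ + cos φ cos δ cos h = -0.002219 + 0.994134 = 0.991915.
θ_z = arccos(0.991915) = 7.3°.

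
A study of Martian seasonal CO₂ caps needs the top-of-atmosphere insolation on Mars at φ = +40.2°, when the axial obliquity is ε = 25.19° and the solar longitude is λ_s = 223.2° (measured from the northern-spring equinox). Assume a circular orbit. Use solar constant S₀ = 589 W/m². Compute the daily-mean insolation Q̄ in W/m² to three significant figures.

Solar declination: sin δ = sin ε · sin λ_s = sin 25.19° × sin 223.2° = -0.29136, so δ = -16.939°.
cos H₀ = −tan(+40.2°) tan(-16.939°) = 0.2574, H₀ = 1.3105 rad.
Bracket: H₀ sin φ sin δ + cos φ cos δ sin H₀ = 1.3105×0.64546×-0.29136 + 0.76380×0.95661×0.96631 = -0.246454 + 0.706043 = 0.459589.
Q̄ = (S₀/π) × [bracket] = (589/π) × 0.459589 = 86.17 W/m².

Q̄ ≈ 86.2 W/m²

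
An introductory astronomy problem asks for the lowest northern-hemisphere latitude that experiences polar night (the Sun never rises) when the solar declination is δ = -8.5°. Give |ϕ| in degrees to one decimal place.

Polar night requires cos h₀ = −tan ϕ tan δ ≥ 1, i.e. tan ϕ tan δ ≤ −1.
The boundary is |tan ϕ| · |tan δ| = 1, so |ϕ| = 90° − |δ| = 90° − 8.5° = 81.5° in the northern hemisphere.

|ϕ| = 81.5°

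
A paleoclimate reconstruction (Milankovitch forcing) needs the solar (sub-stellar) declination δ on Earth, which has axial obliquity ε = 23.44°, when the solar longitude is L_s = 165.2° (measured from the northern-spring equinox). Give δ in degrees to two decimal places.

sin δ = sin ε · sin L_s = sin 23.44° × sin 165.2° = 0.101613.
δ = arcsin(0.101613) = +5.83°.

δ = +5.83°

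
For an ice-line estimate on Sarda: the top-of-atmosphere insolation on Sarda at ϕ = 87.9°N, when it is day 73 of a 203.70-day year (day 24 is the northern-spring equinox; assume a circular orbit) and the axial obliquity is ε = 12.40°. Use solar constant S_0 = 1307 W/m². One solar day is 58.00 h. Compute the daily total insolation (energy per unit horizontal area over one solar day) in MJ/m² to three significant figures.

58.5 MJ/m²

Solar longitude: L_s = 360° × (73 − 24)/203.70 = 86.598°.
sin δ = sin 12.40° × sin 86.598° = 0.21436, so δ = +12.378°.
cos h₀ = −tan(+87.9°) tan(+12.378°) = -5.9849 ≤ −1 ⇒ polar day, h₀ = π.
Bracket: h₀ sin ϕ sin δ + cos ϕ cos δ sin h₀ = 3.1416×0.99933×0.21436 + 0.03664×0.97676×0.00000 = 0.672982 + 0.000000 = 0.672982.
Q̄ = (S_0/π) × [bracket] = (1307/π) × 0.672982 = 279.98 W/m².
Daily total = Q̄ × 58.00 h × 3600 s/h = 279.98 × 58.00 × 3600 / 10⁶ = 58.46 MJ/m².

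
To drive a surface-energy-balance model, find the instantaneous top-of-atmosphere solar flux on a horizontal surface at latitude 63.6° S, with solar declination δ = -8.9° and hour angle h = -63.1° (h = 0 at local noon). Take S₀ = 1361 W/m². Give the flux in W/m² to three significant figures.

459 W/m²

cos θ_z = sin φ sin δ + cos φ cos δ cos h = 0.138576 + 0.198746 = 0.337322.
Flux = S₀ · cos θ_z = 1361 × 0.337322 = 459.1 W/m².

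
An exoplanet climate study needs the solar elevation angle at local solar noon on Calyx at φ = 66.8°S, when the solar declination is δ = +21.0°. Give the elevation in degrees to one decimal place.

2.2°

At local noon the hour angle is zero, so the zenith angle equals |φ − δ| = |-66.8° − (+21.000°)| = 87.800°.
Elevation = 90° − 87.800° = 2.2°.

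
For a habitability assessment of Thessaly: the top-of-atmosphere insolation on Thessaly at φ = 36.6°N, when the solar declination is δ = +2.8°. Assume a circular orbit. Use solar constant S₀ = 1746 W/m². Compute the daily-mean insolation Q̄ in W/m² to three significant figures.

cos H₀ = −tan(+36.6°) tan(+2.800°) = -0.0363, H₀ = 1.6071 rad.
Bracket: H₀ sin φ sin δ + cos φ cos δ sin H₀ = 1.6071×0.59622×0.04885 + 0.80282×0.99881×0.99934 = 0.046807 + 0.801335 = 0.848142.
Q̄ = (S₀/π) × [bracket] = (1746/π) × 0.848142 = 471.4 W/m².

Q̄ ≈ 471 W/m²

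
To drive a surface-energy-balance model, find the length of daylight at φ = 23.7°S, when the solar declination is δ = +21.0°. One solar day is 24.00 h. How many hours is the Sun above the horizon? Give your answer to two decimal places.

cos H₀ = −tan φ · tan δ = −tan(-23.7°) × tan(+21.000°) = 0.1685, so H₀ = 1.4015 rad = 80.30°.
Daylight = 2H₀/(2π) × 24.00 h = (1.4015/π) × 24.00 = 10.71 h.

10.71 h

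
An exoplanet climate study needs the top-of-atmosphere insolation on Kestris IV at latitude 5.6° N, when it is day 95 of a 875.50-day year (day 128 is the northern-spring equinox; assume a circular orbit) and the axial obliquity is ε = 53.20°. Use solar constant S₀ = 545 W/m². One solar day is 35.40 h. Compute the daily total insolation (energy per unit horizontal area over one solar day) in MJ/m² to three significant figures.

21.0 MJ/m²

Solar longitude: λ_s = 360° × (95 − 128)/875.50 = -13.569°, i.e. -13.569° + 360° = 346.431°.
sin δ = sin 53.20° × sin 346.431° = -0.18787, so δ = -10.828°.
cos H₀ = −tan(+5.6°) tan(-10.828°) = 0.0188, H₀ = 1.5520 rad.
Bracket: H₀ sin φ sin δ + cos φ cos δ sin H₀ = 1.5520×0.09758×-0.18787 + 0.99523×0.98219×0.99982 = -0.028452 + 0.977329 = 0.948877.
Q̄ = (S₀/π) × [bracket] = (545/π) × 0.948877 = 164.61 W/m².
Daily total = Q̄ × 35.40 h × 3600 s/h = 164.61 × 35.40 × 3600 / 10⁶ = 20.98 MJ/m².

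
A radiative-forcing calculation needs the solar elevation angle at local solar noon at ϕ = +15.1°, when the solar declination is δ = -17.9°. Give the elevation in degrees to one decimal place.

At local noon the hour angle is zero, so the zenith angle equals |ϕ − δ| = |+15.1° − (-17.900°)| = 33.000°.
Elevation = 90° − 33.000° = 57.0°.

57.0°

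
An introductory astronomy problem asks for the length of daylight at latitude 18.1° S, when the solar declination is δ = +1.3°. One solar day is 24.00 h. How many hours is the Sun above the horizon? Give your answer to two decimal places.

11.94 h

cos h₀ = −tan ϕ · tan δ = −tan(-18.1°) × tan(+1.300°) = 0.0074, so h₀ = 1.5634 rad = 89.58°.
Daylight = 2h₀/(2π) × 24.00 h = (1.5634/π) × 24.00 = 11.94 h.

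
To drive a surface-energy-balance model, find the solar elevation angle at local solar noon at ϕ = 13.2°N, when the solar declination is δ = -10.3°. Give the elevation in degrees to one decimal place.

66.5°

At local noon the hour angle is zero, so the zenith angle equals |ϕ − δ| = |+13.2° − (-10.300°)| = 23.500°.
Elevation = 90° − 23.500° = 66.5°.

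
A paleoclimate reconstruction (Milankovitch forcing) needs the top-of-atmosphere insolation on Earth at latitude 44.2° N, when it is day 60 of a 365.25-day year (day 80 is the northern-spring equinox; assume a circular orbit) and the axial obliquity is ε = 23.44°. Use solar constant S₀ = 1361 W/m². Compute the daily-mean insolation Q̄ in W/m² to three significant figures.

Q̄ ≈ 247 W/m²

Solar longitude: λ_s = 360° × (60 − 80)/365.25 = -19.713°, i.e. -19.713° + 360° = 340.287°.
sin δ = sin 23.44° × sin 340.287° = -0.13417, so δ = -7.711°.
cos H₀ = −tan(+44.2°) tan(-7.711°) = 0.1317, H₀ = 1.4387 rad.
Bracket: H₀ sin φ sin δ + cos φ cos δ sin H₀ = 1.4387×0.69717×-0.13417 + 0.71691×0.99096×0.99129 = -0.134575 + 0.704241 = 0.569666.
Q̄ = (S₀/π) × [bracket] = (1361/π) × 0.569666 = 246.8 W/m².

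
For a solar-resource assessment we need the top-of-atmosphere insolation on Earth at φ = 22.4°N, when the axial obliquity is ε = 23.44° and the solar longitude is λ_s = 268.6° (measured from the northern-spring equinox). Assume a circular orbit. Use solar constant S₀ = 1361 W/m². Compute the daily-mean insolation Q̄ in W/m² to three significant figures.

Q̄ ≈ 270 W/m²

Solar declination: sin δ = sin ε · sin λ_s = sin 23.44° × sin 268.6° = -0.39767, so δ = -23.433°.
cos H₀ = −tan(+22.4°) tan(-23.433°) = 0.1786, H₀ = 1.3912 rad.
Bracket: H₀ sin φ sin δ + cos φ cos δ sin H₀ = 1.3912×0.38107×-0.39767 + 0.92455×0.91753×0.98391 = -0.210823 + 0.834653 = 0.623830.
Q̄ = (S₀/π) × [bracket] = (1361/π) × 0.623830 = 270.3 W/m².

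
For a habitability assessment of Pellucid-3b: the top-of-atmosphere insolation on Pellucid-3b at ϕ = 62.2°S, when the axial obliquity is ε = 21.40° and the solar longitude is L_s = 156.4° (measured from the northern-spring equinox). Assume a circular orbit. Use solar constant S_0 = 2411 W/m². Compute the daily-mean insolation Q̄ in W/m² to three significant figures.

Q̄ ≈ 212 W/m²

Solar declination: sin δ = sin ε · sin L_s = sin 21.40° × sin 156.4° = 0.14608, so δ = +8.400°.
cos h₀ = −tan(-62.2°) tan(+8.400°) = 0.2801, h₀ = 1.2869 rad.
Bracket: h₀ sin ϕ sin δ + cos ϕ cos δ sin h₀ = 1.2869×-0.88458×0.14608 + 0.46639×0.98927×0.95998 = -0.166293 + 0.442921 = 0.276628.
Q̄ = (S_0/π) × [bracket] = (2411/π) × 0.276628 = 212.3 W/m².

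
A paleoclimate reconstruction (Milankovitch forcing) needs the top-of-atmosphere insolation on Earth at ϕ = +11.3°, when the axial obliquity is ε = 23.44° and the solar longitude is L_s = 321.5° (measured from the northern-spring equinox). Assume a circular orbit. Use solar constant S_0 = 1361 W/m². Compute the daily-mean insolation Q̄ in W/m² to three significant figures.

Solar declination: sin δ = sin ε · sin L_s = sin 23.44° × sin 321.5° = -0.24763, so δ = -14.337°.
cos h₀ = −tan(+11.3°) tan(-14.337°) = 0.0511, h₀ = 1.5197 rad.
Bracket: h₀ sin ϕ sin δ + cos ϕ cos δ sin h₀ = 1.5197×0.19595×-0.24763 + 0.98061×0.96885×0.99869 = -0.073741 + 0.948819 = 0.875078.
Q̄ = (S_0/π) × [bracket] = (1361/π) × 0.875078 = 379.1 W/m².

Q̄ ≈ 379 W/m²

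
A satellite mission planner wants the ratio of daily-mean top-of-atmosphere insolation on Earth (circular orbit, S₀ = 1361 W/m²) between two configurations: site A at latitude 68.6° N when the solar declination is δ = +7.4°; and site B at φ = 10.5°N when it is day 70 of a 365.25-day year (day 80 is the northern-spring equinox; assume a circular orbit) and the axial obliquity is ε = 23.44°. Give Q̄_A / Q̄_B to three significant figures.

Q̄_A / Q̄_B ≈ 0.593

— Configuration A (φ=+68.6°):
cos H₀ = −tan(+68.6°) tan(+7.400°) = -0.3314, H₀ = 1.9086 rad.
Bracket: H₀ sin φ sin δ + cos φ cos δ sin H₀ = 1.9086×0.93106×0.12880 + 0.36488×0.99167×0.94349 = 0.228880 + 0.341393 = 0.570273.
Q̄ = (S₀/π) × [bracket] = (1361/π) × 0.570273 = 247.05 W/m².
— Configuration B (φ=+10.5°):
Solar longitude: λ_s = 360° × (70 − 80)/365.25 = -9.856°, i.e. -9.856° + 360° = 350.144°.
sin δ = sin 23.44° × sin 350.144° = -0.06809, so δ = -3.904°.
cos H₀ = −tan(+10.5°) tan(-3.904°) = 0.0126, H₀ = 1.5581 rad.
Bracket: H₀ sin φ sin δ + cos φ cos δ sin H₀ = 1.5581×0.18224×-0.06809 + 0.98325×0.99768×0.99992 = -0.019334 + 0.980890 = 0.961556.
Q̄ = (S₀/π) × [bracket] = (1361/π) × 0.961556 = 416.57 W/m².
Ratio Q̄_A / Q̄_B = 247.05 / 416.57 = 0.5931.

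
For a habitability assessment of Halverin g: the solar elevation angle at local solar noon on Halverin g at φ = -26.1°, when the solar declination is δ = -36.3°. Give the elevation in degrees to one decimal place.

At local noon the hour angle is zero, so the zenith angle equals |φ − δ| = |-26.1° − (-36.300°)| = 10.200°.
Elevation = 90° − 10.200° = 79.8°.

79.8°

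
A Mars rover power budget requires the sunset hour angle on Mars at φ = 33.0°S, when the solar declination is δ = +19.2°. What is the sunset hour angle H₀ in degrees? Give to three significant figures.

H₀ = 76.9°

cos H₀ = −tan φ · tan δ = −tan(-33.0°) × tan(+19.200°) = 0.2261, so H₀ = 1.3427 rad = 76.93°.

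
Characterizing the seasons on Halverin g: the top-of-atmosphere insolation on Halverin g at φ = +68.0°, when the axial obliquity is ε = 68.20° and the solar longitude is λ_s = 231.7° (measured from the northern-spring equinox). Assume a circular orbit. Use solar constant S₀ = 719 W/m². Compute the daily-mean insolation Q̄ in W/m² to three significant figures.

Q̄ ≈ 0.00 W/m²

Solar declination: sin δ = sin ε · sin λ_s = sin 68.20° × sin 231.7° = -0.72865, so δ = -46.774°.
cos H₀ = −tan(+68.0°) tan(-46.774°) = 2.6333 ≥ 1 ⇒ polar night, H₀ = 0 and Q̄ = 0.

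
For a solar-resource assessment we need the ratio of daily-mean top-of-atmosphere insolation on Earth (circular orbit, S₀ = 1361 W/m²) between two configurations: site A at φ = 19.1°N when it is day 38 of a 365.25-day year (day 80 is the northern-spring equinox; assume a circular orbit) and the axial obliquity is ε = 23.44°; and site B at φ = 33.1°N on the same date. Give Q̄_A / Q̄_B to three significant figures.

Q̄_A / Q̄_B ≈ 1.31

— Configuration A (φ=+19.1°):
Solar longitude: λ_s = 360° × (38 − 80)/365.25 = -41.396°, i.e. -41.396° + 360° = 318.604°.
sin δ = sin 23.44° × sin 318.604° = -0.26304, so δ = -15.251°.
cos H₀ = −tan(+19.1°) tan(-15.251°) = 0.0944, H₀ = 1.4762 rad.
Bracket: H₀ sin φ sin δ + cos φ cos δ sin H₀ = 1.4762×0.32722×-0.26304 + 0.94495×0.96478×0.99553 = -0.127059 + 0.907594 = 0.780535.
Q̄ = (S₀/π) × [bracket] = (1361/π) × 0.780535 = 338.14 W/m².
— Configuration B (φ=+33.1°):
cos H₀ = −tan(+33.1°) tan(-15.251°) = 0.1777, H₀ = 1.3921 rad.
Bracket: H₀ sin φ sin δ + cos φ cos δ sin H₀ = 1.3921×0.54610×-0.26304 + 0.83772×0.96478×0.98408 = -0.199970 + 0.795349 = 0.595379.
Q̄ = (S₀/π) × [bracket] = (1361/π) × 0.595379 = 257.93 W/m².
Ratio Q̄_A / Q̄_B = 338.14 / 257.93 = 1.311.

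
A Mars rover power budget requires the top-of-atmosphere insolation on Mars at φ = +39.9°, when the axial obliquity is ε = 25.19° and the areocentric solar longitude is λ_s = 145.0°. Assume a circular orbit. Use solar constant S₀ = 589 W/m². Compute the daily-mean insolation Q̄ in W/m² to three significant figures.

sin δ = sin 25.19° × sin 145.0° = 0.24413, so δ = +14.130°.
cos H₀ = −tan(+39.9°) tan(+14.130°) = -0.2105, H₀ = 1.7829 rad.
Bracket: H₀ sin φ sin δ + cos φ cos δ sin H₀ = 1.7829×0.64145×0.24413 + 0.76717×0.96974×0.97760 = 0.279197 + 0.727291 = 1.006488.
Q̄ = (S₀/π) × [bracket] = (589/π) × 1.006488 = 188.7 W/m².

Q̄ ≈ 189 W/m²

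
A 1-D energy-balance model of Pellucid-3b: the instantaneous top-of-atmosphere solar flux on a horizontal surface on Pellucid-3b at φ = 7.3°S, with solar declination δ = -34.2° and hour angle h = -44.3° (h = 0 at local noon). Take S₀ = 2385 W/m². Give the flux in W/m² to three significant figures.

1.57e+03 W/m²

cos θ_z = sin φ sin δ + cos φ cos δ cos h = 0.071421 + 0.587138 = 0.658559.
Flux = S₀ · cos θ_z = 2385 × 0.658559 = 1571 W/m².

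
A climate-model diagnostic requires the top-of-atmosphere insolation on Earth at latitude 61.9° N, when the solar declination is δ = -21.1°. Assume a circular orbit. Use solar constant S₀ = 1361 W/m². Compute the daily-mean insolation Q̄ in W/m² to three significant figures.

cos H₀ = −tan(+61.9°) tan(-21.100°) = 0.7227, H₀ = 0.7631 rad.
Bracket: H₀ sin φ sin δ + cos φ cos δ sin H₀ = 0.7631×0.88213×-0.36000 + 0.47101×0.93295×0.69120 = -0.242335 + 0.303733 = 0.061398.
Q̄ = (S₀/π) × [bracket] = (1361/π) × 0.061398 = 26.60 W/m².

Q̄ ≈ 26.6 W/m²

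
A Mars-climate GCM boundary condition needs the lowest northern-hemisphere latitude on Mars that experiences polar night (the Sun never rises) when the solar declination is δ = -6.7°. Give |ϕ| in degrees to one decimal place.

|ϕ| = 83.3°

Polar night requires cos h₀ = −tan ϕ tan δ ≥ 1, i.e. tan ϕ tan δ ≤ −1.
The boundary is |tan ϕ| · |tan δ| = 1, so |ϕ| = 90° − |δ| = 90° − 6.7° = 83.3° in the northern hemisphere.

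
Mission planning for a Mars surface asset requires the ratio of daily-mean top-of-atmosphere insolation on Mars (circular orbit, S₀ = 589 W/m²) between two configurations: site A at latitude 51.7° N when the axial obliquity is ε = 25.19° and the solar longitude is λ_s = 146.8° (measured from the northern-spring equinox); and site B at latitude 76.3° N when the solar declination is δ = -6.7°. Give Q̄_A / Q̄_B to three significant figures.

— Configuration A (φ=+51.7°):
Solar declination: sin δ = sin ε · sin λ_s = sin 25.19° × sin 146.8° = 0.23305, so δ = +13.477°.
cos H₀ = −tan(+51.7°) tan(+13.477°) = -0.3035, H₀ = 1.8791 rad.
Bracket: H₀ sin φ sin δ + cos φ cos δ sin H₀ = 1.8791×0.78478×0.23305 + 0.61978×0.97246×0.95285 = 0.343674 + 0.574293 = 0.917967.
Q̄ = (S₀/π) × [bracket] = (589/π) × 0.917967 = 172.10 W/m².
— Configuration B (φ=+76.3°):
cos H₀ = −tan(+76.3°) tan(-6.700°) = 0.4819, H₀ = 1.0680 rad.
Bracket: H₀ sin φ sin δ + cos φ cos δ sin H₀ = 1.0680×0.97155×-0.11667 + 0.23684×0.99317×0.87623 = -0.121059 + 0.206109 = 0.085050.
Q̄ = (S₀/π) × [bracket] = (589/π) × 0.085050 = 15.946 W/m².
Ratio Q̄_A / Q̄_B = 172.10 / 15.946 = 10.79.

Q̄_A / Q̄_B ≈ 10.8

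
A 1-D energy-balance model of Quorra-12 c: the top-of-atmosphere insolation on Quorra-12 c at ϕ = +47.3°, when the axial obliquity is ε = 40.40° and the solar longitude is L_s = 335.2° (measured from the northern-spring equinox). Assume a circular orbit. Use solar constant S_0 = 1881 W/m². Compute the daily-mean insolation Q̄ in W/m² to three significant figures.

Q̄ ≈ 221 W/m²

Solar declination: sin δ = sin ε · sin L_s = sin 40.40° × sin 335.2° = -0.27186, so δ = -15.775°.
cos h₀ = −tan(+47.3°) tan(-15.775°) = 0.3061, h₀ = 1.2597 rad.
Bracket: h₀ sin ϕ sin δ + cos ϕ cos δ sin h₀ = 1.2597×0.73491×-0.27186 + 0.67816×0.96234×0.95199 = -0.251679 + 0.621288 = 0.369609.
Q̄ = (S_0/π) × [bracket] = (1881/π) × 0.369609 = 221.3 W/m².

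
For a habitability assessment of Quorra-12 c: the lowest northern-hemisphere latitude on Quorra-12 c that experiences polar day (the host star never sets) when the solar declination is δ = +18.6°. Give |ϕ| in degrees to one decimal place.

Polar day requires cos h₀ = −tan ϕ tan δ ≤ −1, i.e. tan ϕ tan δ ≥ 1.
The boundary is |tan ϕ| · |tan δ| = 1, so |ϕ| = 90° − |δ| = 90° − 18.6° = 71.4° in the northern hemisphere.

|ϕ| = 71.4°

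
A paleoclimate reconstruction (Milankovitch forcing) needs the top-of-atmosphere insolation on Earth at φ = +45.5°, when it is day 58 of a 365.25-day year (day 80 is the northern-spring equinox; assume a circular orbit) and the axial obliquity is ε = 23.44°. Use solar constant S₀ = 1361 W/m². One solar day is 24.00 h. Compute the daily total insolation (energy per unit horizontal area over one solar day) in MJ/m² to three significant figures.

20.1 MJ/m²

Solar longitude: λ_s = 360° × (58 − 80)/365.25 = -21.684°, i.e. -21.684° + 360° = 338.316°.
sin δ = sin 23.44° × sin 338.316° = -0.14698, so δ = -8.452°.
cos H₀ = −tan(+45.5°) tan(-8.452°) = 0.1512, H₀ = 1.4190 rad.
Bracket: H₀ sin φ sin δ + cos φ cos δ sin H₀ = 1.4190×0.71325×-0.14698 + 0.70091×0.98914×0.98850 = -0.148759 + 0.685325 = 0.536566.
Q̄ = (S₀/π) × [bracket] = (1361/π) × 0.536566 = 232.45 W/m².
Daily total = Q̄ × 24.00 h × 3600 s/h = 232.45 × 24.00 × 3600 / 10⁶ = 20.08 MJ/m².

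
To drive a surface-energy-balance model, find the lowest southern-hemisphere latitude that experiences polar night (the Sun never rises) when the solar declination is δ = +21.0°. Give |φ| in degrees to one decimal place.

Polar night requires cos H₀ = −tan φ tan δ ≥ 1, i.e. tan φ tan δ ≤ −1.
The boundary is |tan φ| · |tan δ| = 1, so |φ| = 90° − |δ| = 90° − 21.0° = 69.0° in the southern hemisphere.

|φ| = 69.0°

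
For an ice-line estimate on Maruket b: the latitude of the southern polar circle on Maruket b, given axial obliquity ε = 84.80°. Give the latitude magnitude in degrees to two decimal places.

5.20°

The polar circle is the lowest latitude that experiences at least one full rotation of continuous darkness at the northern-summer solstice; it lies at |ϕ| = 90° − ε = 90° − 84.80° = 5.20°.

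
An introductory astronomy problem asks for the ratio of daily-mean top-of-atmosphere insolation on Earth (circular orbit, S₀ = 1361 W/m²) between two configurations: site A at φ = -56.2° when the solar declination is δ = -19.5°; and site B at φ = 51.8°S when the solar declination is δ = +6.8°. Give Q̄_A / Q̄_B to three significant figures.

— Configuration A (φ=-56.2°):
cos H₀ = −tan(-56.2°) tan(-19.500°) = -0.5290, H₀ = 2.1282 rad.
Bracket: H₀ sin φ sin δ + cos φ cos δ sin H₀ = 2.1282×-0.83098×-0.33381 + 0.55630×0.94264×0.84864 = 0.590340 + 0.445019 = 1.035359.
Q̄ = (S₀/π) × [bracket] = (1361/π) × 1.035359 = 448.54 W/m².
— Configuration B (φ=-51.8°):
cos H₀ = −tan(-51.8°) tan(+6.800°) = 0.1515, H₀ = 1.4187 rad.
Bracket: H₀ sin φ sin δ + cos φ cos δ sin H₀ = 1.4187×-0.78586×0.11840 + 0.61841×0.99297×0.98845 = -0.132004 + 0.606970 = 0.474966.
Q̄ = (S₀/π) × [bracket] = (1361/π) × 0.474966 = 205.76 W/m².
Ratio Q̄_A / Q̄_B = 448.54 / 205.76 = 2.180.

Q̄_A / Q̄_B ≈ 2.18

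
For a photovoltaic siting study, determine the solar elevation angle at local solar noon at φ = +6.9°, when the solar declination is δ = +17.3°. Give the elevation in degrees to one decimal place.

At local noon the hour angle is zero, so the zenith angle equals |φ − δ| = |+6.9° − (+17.300°)| = 10.400°.
Elevation = 90° − 10.400° = 79.6°.

79.6°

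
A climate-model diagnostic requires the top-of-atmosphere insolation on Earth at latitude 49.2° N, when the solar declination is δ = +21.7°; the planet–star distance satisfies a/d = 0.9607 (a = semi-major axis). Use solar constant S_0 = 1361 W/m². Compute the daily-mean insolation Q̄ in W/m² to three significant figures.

cos h₀ = −tan(+49.2°) tan(+21.700°) = -0.4610, h₀ = 2.0499 rad.
Bracket: h₀ sin ϕ sin δ + cos ϕ cos δ sin h₀ = 2.0499×0.75700×0.36975 + 0.65342×0.92913×0.88739 = 0.573769 + 0.538745 = 1.112514.
Inverse-square distance factor (a/d)² = 0.9607² = 0.922944.
Q̄ = (S_0/π) × 0.922944 × [bracket] = (1361/π) × 0.922944 × 1.112514 = 444.8 W/m².

Q̄ ≈ 445 W/m²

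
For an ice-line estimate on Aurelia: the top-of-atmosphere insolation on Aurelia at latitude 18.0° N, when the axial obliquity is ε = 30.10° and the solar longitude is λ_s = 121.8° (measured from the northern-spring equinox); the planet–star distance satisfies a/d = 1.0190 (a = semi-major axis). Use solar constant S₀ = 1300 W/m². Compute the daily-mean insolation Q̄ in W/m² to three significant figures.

Q̄ ≈ 463 W/m²

Solar declination: sin δ = sin ε · sin λ_s = sin 30.10° × sin 121.8° = 0.42623, so δ = +25.229°.
cos H₀ = −tan(+18.0°) tan(+25.229°) = -0.1531, H₀ = 1.7245 rad.
Bracket: H₀ sin φ sin δ + cos φ cos δ sin H₀ = 1.7245×0.30902×0.42623 + 0.95106×0.90461×0.98821 = 0.227140 + 0.850195 = 1.077335.
Inverse-square distance factor (a/d)² = 1.0190² = 1.038361.
Q̄ = (S₀/π) × 1.038361 × [bracket] = (1300/π) × 1.038361 × 1.077335 = 462.9 W/m².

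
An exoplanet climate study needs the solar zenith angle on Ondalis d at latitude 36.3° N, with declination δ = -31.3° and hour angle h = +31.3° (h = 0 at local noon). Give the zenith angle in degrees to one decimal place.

cos θ_z = sin ϕ sin δ + cos ϕ cos δ cos h = -0.307562 + 0.588408 = 0.280846.
θ_z = arccos(0.280846) = 73.7°.

θ_z = 73.7°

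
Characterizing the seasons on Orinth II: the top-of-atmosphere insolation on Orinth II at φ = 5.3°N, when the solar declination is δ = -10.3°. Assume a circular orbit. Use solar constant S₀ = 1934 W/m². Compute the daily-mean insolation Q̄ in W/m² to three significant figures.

cos H₀ = −tan(+5.3°) tan(-10.300°) = 0.0169, H₀ = 1.5539 rad.
Bracket: H₀ sin φ sin δ + cos φ cos δ sin H₀ = 1.5539×0.09237×-0.17880 + 0.99572×0.98389×0.99986 = -0.025664 + 0.979542 = 0.953878.
Q̄ = (S₀/π) × [bracket] = (1934/π) × 0.953878 = 587.2 W/m².

Q̄ ≈ 587 W/m²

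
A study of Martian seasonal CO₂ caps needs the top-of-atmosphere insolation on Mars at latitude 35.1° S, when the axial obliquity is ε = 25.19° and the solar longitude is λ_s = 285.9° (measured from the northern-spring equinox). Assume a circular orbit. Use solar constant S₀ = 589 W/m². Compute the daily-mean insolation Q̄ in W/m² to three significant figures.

Q̄ ≈ 216 W/m²

Solar declination: sin δ = sin ε · sin λ_s = sin 25.19° × sin 285.9° = -0.40934, so δ = -24.163°.
cos H₀ = −tan(-35.1°) tan(-24.163°) = -0.3153, H₀ = 1.8916 rad.
Bracket: H₀ sin φ sin δ + cos φ cos δ sin H₀ = 1.8916×-0.57501×-0.40934 + 0.81815×0.91238×0.94899 = 0.445235 + 0.708387 = 1.153622.
Q̄ = (S₀/π) × [bracket] = (589/π) × 1.153622 = 216.3 W/m².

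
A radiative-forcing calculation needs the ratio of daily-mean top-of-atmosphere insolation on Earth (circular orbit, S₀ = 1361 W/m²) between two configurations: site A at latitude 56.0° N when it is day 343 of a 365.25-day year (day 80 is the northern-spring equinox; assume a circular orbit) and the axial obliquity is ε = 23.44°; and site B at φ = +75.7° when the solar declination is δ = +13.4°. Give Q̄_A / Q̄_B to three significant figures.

Q̄_A / Q̄_B ≈ 0.157

— Configuration A (φ=+56.0°):
Solar longitude: λ_s = 360° × (343 − 80)/365.25 = 259.220°.
sin δ = sin 23.44° × sin 259.220° = -0.39077, so δ = -23.002°.
cos H₀ = −tan(+56.0°) tan(-23.002°) = 0.6294, H₀ = 0.8900 rad.
Bracket: H₀ sin φ sin δ + cos φ cos δ sin H₀ = 0.8900×0.82904×-0.39077 + 0.55919×0.92049×0.77710 = -0.288328 + 0.399996 = 0.111668.
Q̄ = (S₀/π) × [bracket] = (1361/π) × 0.111668 = 48.377 W/m².
— Configuration B (φ=+75.7°):
cos H₀ = −tan(+75.7°) tan(+13.400°) = -0.9346, H₀ = 2.7780 rad.
Bracket: H₀ sin φ sin δ + cos φ cos δ sin H₀ = 2.7780×0.96902×0.23175 + 0.24700×0.97278×0.35563 = 0.623857 + 0.085450 = 0.709307.
Q̄ = (S₀/π) × [bracket] = (1361/π) × 0.709307 = 307.29 W/m².
Ratio Q̄_A / Q̄_B = 48.377 / 307.29 = 0.1574.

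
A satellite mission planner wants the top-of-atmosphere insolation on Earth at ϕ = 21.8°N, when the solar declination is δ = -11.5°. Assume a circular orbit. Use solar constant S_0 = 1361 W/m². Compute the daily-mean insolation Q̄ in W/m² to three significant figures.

cos h₀ = −tan(+21.8°) tan(-11.500°) = 0.0814, h₀ = 1.4893 rad.
Bracket: h₀ sin ϕ sin δ + cos ϕ cos δ sin h₀ = 1.4893×0.37137×-0.19937 + 0.92849×0.97992×0.99668 = -0.110268 + 0.906825 = 0.796557.
Q̄ = (S_0/π) × [bracket] = (1361/π) × 0.796557 = 345.1 W/m².

Q̄ ≈ 345 W/m²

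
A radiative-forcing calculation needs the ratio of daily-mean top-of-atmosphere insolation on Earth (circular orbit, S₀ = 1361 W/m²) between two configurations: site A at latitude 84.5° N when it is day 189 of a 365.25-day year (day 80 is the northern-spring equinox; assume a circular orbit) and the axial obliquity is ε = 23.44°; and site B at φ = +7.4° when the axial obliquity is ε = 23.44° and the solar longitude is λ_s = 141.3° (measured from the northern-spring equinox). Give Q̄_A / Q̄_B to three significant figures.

— Configuration A (φ=+84.5°):
Solar longitude: λ_s = 360° × (189 − 80)/365.25 = 107.433°.
sin δ = sin 23.44° × sin 107.433° = 0.37952, so δ = +22.304°.
cos H₀ = −tan(+84.5°) tan(+22.304°) = -4.2602 ≤ −1 ⇒ polar day, H₀ = π.
Bracket: H₀ sin φ sin δ + cos φ cos δ sin H₀ = 3.1416×0.99540×0.37952 + 0.09585×0.92518×0.00000 = 1.186815 + 0.000000 = 1.186815.
Q̄ = (S₀/π) × [bracket] = (1361/π) × 1.186815 = 514.15 W/m².
— Configuration B (φ=+7.4°):
Solar declination: sin δ = sin ε · sin λ_s = sin 23.44° × sin 141.3° = 0.24871, so δ = +14.401°.
cos H₀ = −tan(+7.4°) tan(+14.401°) = -0.0334, H₀ = 1.6042 rad.
Bracket: H₀ sin φ sin δ + cos φ cos δ sin H₀ = 1.6042×0.12880×0.24871 + 0.99167×0.96858×0.99944 = 0.051389 + 0.959974 = 1.011363.
Q̄ = (S₀/π) × [bracket] = (1361/π) × 1.011363 = 438.14 W/m².
Ratio Q̄_A / Q̄_B = 514.15 / 438.14 = 1.173.

Q̄_A / Q̄_B ≈ 1.17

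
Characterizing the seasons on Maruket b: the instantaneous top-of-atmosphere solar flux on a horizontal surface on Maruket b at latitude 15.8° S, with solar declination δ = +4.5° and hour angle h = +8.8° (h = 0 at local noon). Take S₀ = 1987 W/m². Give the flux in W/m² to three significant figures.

1.84e+03 W/m²

cos θ_z = sin φ sin δ + cos φ cos δ cos h = -0.021363 + 0.947960 = 0.926597.
Flux = S₀ · cos θ_z = 1987 × 0.926597 = 1841 W/m².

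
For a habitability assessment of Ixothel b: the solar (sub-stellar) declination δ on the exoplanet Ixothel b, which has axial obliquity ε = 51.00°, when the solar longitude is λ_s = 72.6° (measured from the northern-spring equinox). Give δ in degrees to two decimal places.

sin δ = sin ε · sin λ_s = sin 51.00° × sin 72.6° = 0.741584.
δ = arcsin(0.741584) = +47.87°.

δ = +47.87°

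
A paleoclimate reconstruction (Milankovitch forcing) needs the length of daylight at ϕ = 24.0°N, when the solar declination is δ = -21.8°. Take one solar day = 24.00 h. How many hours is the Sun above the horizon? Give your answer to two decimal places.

10.63 h

cos h₀ = −tan ϕ · tan δ = −tan(+24.0°) × tan(-21.800°) = 0.1781, so h₀ = 1.3918 rad = 79.74°.
Daylight = 2h₀/(2π) × 24.00 h = (1.3918/π) × 24.00 = 10.63 h.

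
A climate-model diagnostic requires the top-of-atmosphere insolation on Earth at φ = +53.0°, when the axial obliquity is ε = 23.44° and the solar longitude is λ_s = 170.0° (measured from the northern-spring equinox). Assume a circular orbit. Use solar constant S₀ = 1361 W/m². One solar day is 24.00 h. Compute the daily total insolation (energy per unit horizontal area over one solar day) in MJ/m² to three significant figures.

Solar declination: sin δ = sin ε · sin λ_s = sin 23.44° × sin 170.0° = 0.06908, so δ = +3.961°.
cos H₀ = −tan(+53.0°) tan(+3.961°) = -0.0919, H₀ = 1.6628 rad.
Bracket: H₀ sin φ sin δ + cos φ cos δ sin H₀ = 1.6628×0.79864×0.06908 + 0.60182×0.99761×0.99577 = 0.091737 + 0.597842 = 0.689579.
Q̄ = (S₀/π) × [bracket] = (1361/π) × 0.689579 = 298.74 W/m².
Daily total = Q̄ × 24.00 h × 3600 s/h = 298.74 × 24.00 × 3600 / 10⁶ = 25.81 MJ/m².

25.8 MJ/m²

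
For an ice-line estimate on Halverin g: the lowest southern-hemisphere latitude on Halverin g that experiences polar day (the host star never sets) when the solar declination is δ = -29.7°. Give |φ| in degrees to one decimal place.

|φ| = 60.3°

Polar day requires cos H₀ = −tan φ tan δ ≤ −1, i.e. tan φ tan δ ≥ 1.
The boundary is |tan φ| · |tan δ| = 1, so |φ| = 90° − |δ| = 90° − 29.7° = 60.3° in the southern hemisphere.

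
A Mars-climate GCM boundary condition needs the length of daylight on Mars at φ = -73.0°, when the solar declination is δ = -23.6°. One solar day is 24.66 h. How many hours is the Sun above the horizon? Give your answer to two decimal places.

24.66 h

Sunrise equation: cos H₀ = −tan φ · tan δ = -1.4290 ≤ −1, so the Sun never sets (polar day) and H₀ = π.
Daylight = 2H₀/(2π) × 24.66 h = (3.1416/π) × 24.66 = 24.66 h.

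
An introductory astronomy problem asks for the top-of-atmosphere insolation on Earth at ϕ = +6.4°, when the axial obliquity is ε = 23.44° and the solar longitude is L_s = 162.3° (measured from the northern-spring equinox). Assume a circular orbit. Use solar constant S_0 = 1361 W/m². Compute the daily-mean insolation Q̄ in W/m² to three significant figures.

Q̄ ≈ 437 W/m²

Solar declination: sin δ = sin ε · sin L_s = sin 23.44° × sin 162.3° = 0.12094, so δ = +6.946°.
cos h₀ = −tan(+6.4°) tan(+6.946°) = -0.0137, h₀ = 1.5845 rad.
Bracket: h₀ sin ϕ sin δ + cos ϕ cos δ sin h₀ = 1.5845×0.11147×0.12094 + 0.99377×0.99266×0.99991 = 0.021361 + 0.986387 = 1.007748.
Q̄ = (S_0/π) × [bracket] = (1361/π) × 1.007748 = 436.6 W/m².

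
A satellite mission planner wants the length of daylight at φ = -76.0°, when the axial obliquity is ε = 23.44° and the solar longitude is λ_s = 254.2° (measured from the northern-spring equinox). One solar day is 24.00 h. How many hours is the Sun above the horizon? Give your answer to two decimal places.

24.00 h

Solar declination: sin δ = sin ε · sin λ_s = sin 23.44° × sin 254.2° = -0.38276, so δ = -22.505°.
Sunrise equation: cos H₀ = −tan φ · tan δ = -1.6617 ≤ −1, so the Sun never sets (polar day) and H₀ = π.
Daylight = 2H₀/(2π) × 24.00 h = (3.1416/π) × 24.00 = 24.00 h.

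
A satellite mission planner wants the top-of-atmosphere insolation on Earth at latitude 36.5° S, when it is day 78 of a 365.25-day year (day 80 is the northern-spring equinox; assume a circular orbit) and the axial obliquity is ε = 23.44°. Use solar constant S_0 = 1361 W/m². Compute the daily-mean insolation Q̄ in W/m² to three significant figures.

Solar longitude: L_s = 360° × (78 − 80)/365.25 = -1.971°, i.e. -1.971° + 360° = 358.029°.
sin δ = sin 23.44° × sin 358.029° = -0.01368, so δ = -0.784°.
cos h₀ = −tan(-36.5°) tan(-0.784°) = -0.0101, h₀ = 1.5809 rad.
Bracket: h₀ sin ϕ sin δ + cos ϕ cos δ sin h₀ = 1.5809×-0.59482×-0.01368 + 0.80386×0.99991×0.99995 = 0.012864 + 0.803747 = 0.816611.
Q̄ = (S_0/π) × [bracket] = (1361/π) × 0.816611 = 353.8 W/m².

Q̄ ≈ 354 W/m²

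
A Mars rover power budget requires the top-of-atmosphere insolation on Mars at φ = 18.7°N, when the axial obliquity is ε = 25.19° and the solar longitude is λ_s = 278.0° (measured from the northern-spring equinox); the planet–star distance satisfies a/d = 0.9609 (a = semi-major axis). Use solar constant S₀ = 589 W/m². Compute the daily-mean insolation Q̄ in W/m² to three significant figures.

Solar declination: sin δ = sin ε · sin λ_s = sin 25.19° × sin 278.0° = -0.42148, so δ = -24.928°.
cos H₀ = −tan(+18.7°) tan(-24.928°) = 0.1573, H₀ = 1.4128 rad.
Bracket: H₀ sin φ sin δ + cos φ cos δ sin H₀ = 1.4128×0.32061×-0.42148 + 0.94721×0.90684×0.98755 = -0.190913 + 0.848274 = 0.657361.
Inverse-square distance factor (a/d)² = 0.9609² = 0.923329.
Q̄ = (S₀/π) × 0.923329 × [bracket] = (589/π) × 0.923329 × 0.657361 = 113.8 W/m².

Q̄ ≈ 114 W/m²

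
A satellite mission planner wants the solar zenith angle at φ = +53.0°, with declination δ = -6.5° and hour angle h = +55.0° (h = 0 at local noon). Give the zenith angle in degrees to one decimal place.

cos θ_z = sin φ sin δ + cos φ cos δ cos h = -0.090408 + 0.342968 = 0.252560.
θ_z = arccos(0.252560) = 75.4°.

θ_z = 75.4°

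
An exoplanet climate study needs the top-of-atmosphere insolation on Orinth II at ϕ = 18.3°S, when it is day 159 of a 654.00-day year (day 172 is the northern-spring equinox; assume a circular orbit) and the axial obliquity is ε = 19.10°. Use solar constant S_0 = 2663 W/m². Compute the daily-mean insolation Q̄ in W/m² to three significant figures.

Solar longitude: L_s = 360° × (159 − 172)/654.00 = -7.156°, i.e. -7.156° + 360° = 352.844°.
sin δ = sin 19.10° × sin 352.844° = -0.04076, so δ = -2.336°.
cos h₀ = −tan(-18.3°) tan(-2.336°) = -0.0135, h₀ = 1.5843 rad.
Bracket: h₀ sin ϕ sin δ + cos ϕ cos δ sin h₀ = 1.5843×-0.31399×-0.04076 + 0.94943×0.99917×0.99991 = 0.020276 + 0.948557 = 0.968833.
Q̄ = (S_0/π) × [bracket] = (2663/π) × 0.968833 = 821.2 W/m².

Q̄ ≈ 821 W/m²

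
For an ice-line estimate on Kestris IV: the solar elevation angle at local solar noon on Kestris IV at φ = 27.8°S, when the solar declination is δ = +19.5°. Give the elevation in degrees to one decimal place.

At local noon the hour angle is zero, so the zenith angle equals |φ − δ| = |-27.8° − (+19.500°)| = 47.300°.
Elevation = 90° − 47.300° = 42.7°.

42.7°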